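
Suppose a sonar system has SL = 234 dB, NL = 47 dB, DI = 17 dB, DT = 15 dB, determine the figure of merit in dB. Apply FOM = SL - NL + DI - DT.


FOM = SL - NL + DI - DT = 234 - 47 + 17 - 15 = 189

189 dB


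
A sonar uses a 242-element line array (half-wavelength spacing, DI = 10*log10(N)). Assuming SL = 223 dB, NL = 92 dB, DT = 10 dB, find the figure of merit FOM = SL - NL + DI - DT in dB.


Step 1: DI = 10*log10(242) = 23.84 dB
Step 2: FOM = SL - NL + DI - DT = 223 - 92 + 23.84 - 10 = 144.84

144.84 dB


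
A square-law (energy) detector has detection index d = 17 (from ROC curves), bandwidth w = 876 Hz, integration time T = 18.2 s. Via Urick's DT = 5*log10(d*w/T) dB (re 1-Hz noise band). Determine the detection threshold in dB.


DT = 5*log10(d*w/T) = 5*log10(17 * 876 / 18.2) = 5*log10(818.24) = 14.56

14.56 dB


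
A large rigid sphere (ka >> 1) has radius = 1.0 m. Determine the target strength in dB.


TS = 10*log10(1.0^2 / 4) = 10*log10(0.25) = -6.02

-6.02 dB


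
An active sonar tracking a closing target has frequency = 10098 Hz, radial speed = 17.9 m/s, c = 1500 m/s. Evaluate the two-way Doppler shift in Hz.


fd = 2*f*v/c = 2 * 10098 * 17.9 / 1500 = 241.01

241.01 Hz


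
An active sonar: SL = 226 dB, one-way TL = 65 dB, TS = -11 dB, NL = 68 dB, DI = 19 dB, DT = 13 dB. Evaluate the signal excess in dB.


SE = SL - 2*TL + TS - NL + DI - DT = 226 - 2*65 + (-11) - 68 + 19 - 13 = 23

23 dB


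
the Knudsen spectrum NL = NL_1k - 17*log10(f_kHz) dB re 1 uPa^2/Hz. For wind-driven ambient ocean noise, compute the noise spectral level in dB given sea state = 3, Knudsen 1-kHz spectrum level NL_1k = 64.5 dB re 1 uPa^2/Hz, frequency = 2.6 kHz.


NL = NL_1k - 17*log10(f_kHz) = 64.5 - 17*log10(2.6) = 64.5 - (7.05) = 57.45

57.45 dB


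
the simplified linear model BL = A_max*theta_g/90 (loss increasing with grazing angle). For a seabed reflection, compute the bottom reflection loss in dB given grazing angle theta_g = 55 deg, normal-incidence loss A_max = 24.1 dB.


14.73 dB


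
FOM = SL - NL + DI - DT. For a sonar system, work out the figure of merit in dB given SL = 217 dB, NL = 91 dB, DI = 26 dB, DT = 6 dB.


FOM = SL - NL + DI - DT = 217 - 91 + 26 - 6 = 146

146 dB


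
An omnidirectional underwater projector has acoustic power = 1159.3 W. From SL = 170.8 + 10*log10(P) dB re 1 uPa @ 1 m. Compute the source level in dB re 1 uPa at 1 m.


201.44 dB


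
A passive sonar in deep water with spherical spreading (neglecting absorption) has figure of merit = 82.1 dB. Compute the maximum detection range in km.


At max range FOM = TL, so 20*log10(R) = 82.1
R = 10^(82.1/20) = 12735.03 m = 12.74 km

12.74 km


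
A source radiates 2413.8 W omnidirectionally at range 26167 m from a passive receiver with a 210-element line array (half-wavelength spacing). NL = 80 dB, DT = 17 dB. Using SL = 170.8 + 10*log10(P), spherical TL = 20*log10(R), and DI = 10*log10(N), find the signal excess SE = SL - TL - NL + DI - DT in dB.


Step 1: SL = 170.8 + 10*log10(2413.8) = 204.63 dB
Step 2: TL = 20*log10(26167) = 88.36 dB
Step 3: DI = 10*log10(210) = 23.22 dB
Step 4: SE = SL - TL - NL + DI - DT = 204.63 - 88.36 - 80 + 23.22 - 17 = 42.49

42.49 dB


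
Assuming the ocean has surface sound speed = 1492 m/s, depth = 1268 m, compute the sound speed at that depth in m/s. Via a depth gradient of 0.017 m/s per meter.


c = 1492 + 0.017 * 1268 = 1513.556

1513.556 m/s


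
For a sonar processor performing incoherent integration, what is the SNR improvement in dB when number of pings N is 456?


13.29 dB


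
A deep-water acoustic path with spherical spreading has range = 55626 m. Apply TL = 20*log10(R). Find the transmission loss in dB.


TL = 20*log10(55626) = 94.91

94.91 dB


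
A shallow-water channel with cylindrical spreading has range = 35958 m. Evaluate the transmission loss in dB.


TL = 10*log10(35958) = 45.56

45.56 dB


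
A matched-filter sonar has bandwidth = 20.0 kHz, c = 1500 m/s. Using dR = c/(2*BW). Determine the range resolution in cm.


dR = c/(2*BW) = 1500 / (2 * 20.0e3) = 0.0375 m = 3.75 cm

3.75 cm


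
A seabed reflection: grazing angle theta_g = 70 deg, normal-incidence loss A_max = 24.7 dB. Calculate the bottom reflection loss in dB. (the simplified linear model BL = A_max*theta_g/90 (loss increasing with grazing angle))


19.21 dB


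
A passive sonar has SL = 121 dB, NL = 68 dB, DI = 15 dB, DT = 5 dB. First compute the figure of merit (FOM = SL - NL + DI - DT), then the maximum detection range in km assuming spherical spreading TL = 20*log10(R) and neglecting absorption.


Step 1: FOM = SL - NL + DI - DT = 121 - 68 + 15 - 5 = 63 dB
Step 2: at max range FOM = TL = 20*log10(R), so R = 10^(63/20) = 1412.54 m = 1.41 km

1.41 km


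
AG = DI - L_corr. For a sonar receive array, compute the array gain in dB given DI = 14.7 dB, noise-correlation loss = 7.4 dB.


AG = DI - L_corr = 14.7 - 7.4 = 7.3

7.3 dB


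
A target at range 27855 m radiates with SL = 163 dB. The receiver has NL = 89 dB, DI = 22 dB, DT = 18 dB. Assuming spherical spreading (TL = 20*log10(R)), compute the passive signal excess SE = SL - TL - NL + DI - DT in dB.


Step 1: TL = 20*log10(27855) = 88.9 dB
Step 2: SE = 163 - 88.9 - 89 + 22 - 18 = -10.9

-10.9 dB


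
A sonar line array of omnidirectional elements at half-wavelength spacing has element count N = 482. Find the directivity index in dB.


DI = 10*log10(482) = 26.83

26.83 dB


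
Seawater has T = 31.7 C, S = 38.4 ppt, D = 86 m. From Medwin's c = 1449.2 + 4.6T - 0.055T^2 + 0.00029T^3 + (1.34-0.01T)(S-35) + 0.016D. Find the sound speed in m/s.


c = 1449.2 + 4.6*31.7 - 0.055*31.7^2 + 0.00029*31.7^3 + (1.34 - 0.01*31.7)*(38.4 - 35) + 0.016*86 = 1553.84

1553.84 m/s


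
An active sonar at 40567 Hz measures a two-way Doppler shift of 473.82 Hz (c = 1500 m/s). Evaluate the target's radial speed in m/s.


From fd = 2*f*v/c, v = c*fd/(2*f) = 1500 * 473.82 / (2*40567) = 8.76

8.76 m/s


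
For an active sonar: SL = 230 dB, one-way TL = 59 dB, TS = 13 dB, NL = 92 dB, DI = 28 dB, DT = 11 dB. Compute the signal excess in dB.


SE = SL - 2*TL + TS - NL + DI - DT = 230 - 2*59 + (13) - 92 + 28 - 11 = 50

50 dB


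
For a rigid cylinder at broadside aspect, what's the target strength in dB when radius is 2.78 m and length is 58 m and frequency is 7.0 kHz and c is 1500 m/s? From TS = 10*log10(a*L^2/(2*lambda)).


lambda = 1500/7000 = 0.21429 m
TS = 10*log10(2.78*58^2/(2*0.21429)) = 43.39

43.39 dB


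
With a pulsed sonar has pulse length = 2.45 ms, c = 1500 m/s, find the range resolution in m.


dR = c*tau/2 = 1500 * 2.45e-3 / 2 = 1.8375

1.8375 m


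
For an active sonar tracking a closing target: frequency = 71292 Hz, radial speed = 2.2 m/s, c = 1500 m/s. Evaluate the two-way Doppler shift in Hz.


fd = 2*f*v/c = 2 * 71292 * 2.2 / 1500 = 209.12

209.12 Hz


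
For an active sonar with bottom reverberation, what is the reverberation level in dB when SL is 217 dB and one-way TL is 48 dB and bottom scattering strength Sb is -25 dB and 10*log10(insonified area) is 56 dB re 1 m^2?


152 dB


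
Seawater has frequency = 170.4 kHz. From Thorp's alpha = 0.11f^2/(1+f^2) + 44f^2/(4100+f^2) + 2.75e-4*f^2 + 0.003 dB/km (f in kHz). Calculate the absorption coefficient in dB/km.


f^2 = 29036.16
alpha = 0.11*29036.16/(1+29036.16) + 44*29036.16/(4100+29036.16) + 2.75e-4*29036.16 + 0.003 = 46.654

46.654 dB/km


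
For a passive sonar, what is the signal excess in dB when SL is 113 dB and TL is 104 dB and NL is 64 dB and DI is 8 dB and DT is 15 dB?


-62 dB


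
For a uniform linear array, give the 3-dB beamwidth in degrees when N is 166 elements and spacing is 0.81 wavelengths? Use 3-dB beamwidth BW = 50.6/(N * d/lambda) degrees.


BW = 50.6 / (166 * 0.81) = 50.6 / 134.46 = 0.38

0.38 deg


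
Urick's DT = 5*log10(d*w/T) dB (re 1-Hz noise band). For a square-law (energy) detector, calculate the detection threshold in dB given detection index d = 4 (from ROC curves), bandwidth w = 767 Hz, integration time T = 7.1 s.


DT = 5*log10(d*w/T) = 5*log10(4 * 767 / 7.1) = 5*log10(432.11) = 13.18

13.18 dB


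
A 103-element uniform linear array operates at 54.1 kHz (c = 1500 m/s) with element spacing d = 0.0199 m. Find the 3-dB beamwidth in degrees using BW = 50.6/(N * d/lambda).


0.68 deg


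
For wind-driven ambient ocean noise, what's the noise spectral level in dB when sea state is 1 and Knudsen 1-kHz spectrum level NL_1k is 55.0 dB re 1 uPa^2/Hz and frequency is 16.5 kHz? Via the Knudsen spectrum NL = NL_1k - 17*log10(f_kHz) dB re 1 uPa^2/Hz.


NL = NL_1k - 17*log10(f_kHz) = 55.0 - 17*log10(16.5) = 55.0 - (20.7) = 34.3

34.3 dB


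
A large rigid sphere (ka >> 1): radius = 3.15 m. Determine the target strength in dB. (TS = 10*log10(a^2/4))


TS = 10*log10(3.15^2 / 4) = 10*log10(2.480625) = 3.95

3.95 dB


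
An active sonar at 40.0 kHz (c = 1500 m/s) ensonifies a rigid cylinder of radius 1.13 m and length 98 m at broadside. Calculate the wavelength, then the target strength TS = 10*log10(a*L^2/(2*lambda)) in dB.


Step 1: lambda = c/f = 1500/40000 = 0.0375 m
Step 2: TS = 10*log10(a*L^2/(2*lambda)) = 10*log10(1.13*98^2/(2*0.0375)) = 51.6

51.6 dB


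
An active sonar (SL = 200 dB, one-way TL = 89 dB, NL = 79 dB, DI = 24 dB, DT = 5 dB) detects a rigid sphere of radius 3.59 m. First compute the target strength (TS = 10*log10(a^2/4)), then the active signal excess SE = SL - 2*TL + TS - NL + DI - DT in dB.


Step 1: TS = 10*log10(3.59^2/4) = 5.08 dB
Step 2: SE = SL - 2*TL + TS - NL + DI - DT = 200 - 2*89 + (5.08) - 79 + 24 - 5 = -32.92

-32.92 dB


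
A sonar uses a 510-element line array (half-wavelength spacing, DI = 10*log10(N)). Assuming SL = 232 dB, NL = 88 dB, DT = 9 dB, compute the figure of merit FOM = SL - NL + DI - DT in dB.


162.08 dB


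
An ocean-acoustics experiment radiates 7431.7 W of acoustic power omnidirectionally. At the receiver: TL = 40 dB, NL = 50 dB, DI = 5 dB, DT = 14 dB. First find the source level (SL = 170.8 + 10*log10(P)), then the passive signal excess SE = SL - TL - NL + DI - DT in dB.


Step 1: SL = 170.8 + 10*log10(7431.7) = 209.51 dB
Step 2: SE = SL - TL - NL + DI - DT = 209.51 - 40 - 50 + 5 - 14 = 110.51

110.51 dB


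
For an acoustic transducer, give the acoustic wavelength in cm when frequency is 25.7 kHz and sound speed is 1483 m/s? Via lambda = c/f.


lambda = c/f = 1483 / 25700 = 0.0577 m = 5.77 cm

5.77 cm


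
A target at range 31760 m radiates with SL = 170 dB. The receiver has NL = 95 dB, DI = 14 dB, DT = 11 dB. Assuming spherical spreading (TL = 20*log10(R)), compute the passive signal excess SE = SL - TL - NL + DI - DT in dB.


-12.04 dB


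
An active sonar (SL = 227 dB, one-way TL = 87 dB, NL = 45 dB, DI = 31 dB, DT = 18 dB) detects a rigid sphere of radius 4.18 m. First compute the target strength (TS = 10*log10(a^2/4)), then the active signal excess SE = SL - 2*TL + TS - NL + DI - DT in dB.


Step 1: TS = 10*log10(4.18^2/4) = 6.4 dB
Step 2: SE = SL - 2*TL + TS - NL + DI - DT = 227 - 2*87 + (6.4) - 45 + 31 - 18 = 27.4

27.4 dB


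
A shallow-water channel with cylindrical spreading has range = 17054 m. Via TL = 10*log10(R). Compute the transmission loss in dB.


TL = 10*log10(17054) = 42.32

42.32 dB


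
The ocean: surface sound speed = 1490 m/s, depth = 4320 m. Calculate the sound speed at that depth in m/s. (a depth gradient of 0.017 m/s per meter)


c = 1490 + 0.017 * 4320 = 1563.44

1563.44 m/s


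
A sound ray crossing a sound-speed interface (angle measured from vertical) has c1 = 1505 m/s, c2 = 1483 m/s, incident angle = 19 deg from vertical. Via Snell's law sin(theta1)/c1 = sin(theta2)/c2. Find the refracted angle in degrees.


sin(theta2) = (c2/c1)*sin(theta1) = (1483/1505)*sin(19 deg) = 0.32081
theta2 = arcsin(0.32081) = 18.71

18.71 deg


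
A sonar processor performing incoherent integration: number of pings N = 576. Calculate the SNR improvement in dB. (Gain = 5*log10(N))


Gain = 5*log10(576) = 13.8

13.8 dB


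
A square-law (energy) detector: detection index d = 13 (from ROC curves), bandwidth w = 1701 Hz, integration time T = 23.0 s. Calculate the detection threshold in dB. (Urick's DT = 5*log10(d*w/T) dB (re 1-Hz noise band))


DT = 5*log10(d*w/T) = 5*log10(13 * 1701 / 23.0) = 5*log10(961.43) = 14.91

14.91 dB


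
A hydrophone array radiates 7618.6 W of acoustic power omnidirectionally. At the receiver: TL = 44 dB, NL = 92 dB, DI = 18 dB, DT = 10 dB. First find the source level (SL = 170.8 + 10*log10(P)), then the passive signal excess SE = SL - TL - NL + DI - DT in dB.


Step 1: SL = 170.8 + 10*log10(7618.6) = 209.62 dB
Step 2: SE = SL - TL - NL + DI - DT = 209.62 - 44 - 92 + 18 - 10 = 81.62

81.62 dB


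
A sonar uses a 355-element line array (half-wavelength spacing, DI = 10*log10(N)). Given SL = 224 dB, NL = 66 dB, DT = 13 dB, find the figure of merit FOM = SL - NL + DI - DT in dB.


170.5 dB


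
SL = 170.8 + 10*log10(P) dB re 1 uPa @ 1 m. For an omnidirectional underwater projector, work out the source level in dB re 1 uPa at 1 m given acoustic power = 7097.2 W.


209.31 dB


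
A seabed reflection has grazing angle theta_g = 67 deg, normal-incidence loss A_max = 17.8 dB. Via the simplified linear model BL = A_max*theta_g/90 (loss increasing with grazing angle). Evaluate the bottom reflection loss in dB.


BL = A_max * theta_g / 90 = 17.8 * 67 / 90 = 13.25

13.25 dB


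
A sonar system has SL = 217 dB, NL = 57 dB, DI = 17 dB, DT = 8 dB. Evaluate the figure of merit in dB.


FOM = SL - NL + DI - DT = 217 - 57 + 17 - 8 = 169

169 dB


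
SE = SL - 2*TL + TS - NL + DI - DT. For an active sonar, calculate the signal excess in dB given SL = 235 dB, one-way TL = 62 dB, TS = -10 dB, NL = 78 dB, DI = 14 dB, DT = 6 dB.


SE = SL - 2*TL + TS - NL + DI - DT = 235 - 2*62 + (-10) - 78 + 14 - 6 = 31

31 dB


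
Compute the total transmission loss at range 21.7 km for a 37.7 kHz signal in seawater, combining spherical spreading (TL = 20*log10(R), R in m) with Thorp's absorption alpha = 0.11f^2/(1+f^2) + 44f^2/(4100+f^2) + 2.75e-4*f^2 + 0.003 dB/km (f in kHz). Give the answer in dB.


Step 1 (Thorp): alpha = 0.11*1421.29/(1+1421.29) + 44*1421.29/(4100+1421.29) + 2.75e-4*1421.29 + 0.003 = 11.8303 dB/km
Step 2: TL_spread = 20*log10(21700) = 86.73 dB
Step 3: TL_abs = alpha*R = 11.8303 * 21.7 = 256.72 dB
Step 4: TL_total = 86.73 + 256.72 = 343.45

343.45 dB


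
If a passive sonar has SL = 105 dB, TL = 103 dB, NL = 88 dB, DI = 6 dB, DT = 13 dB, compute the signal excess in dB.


-93 dB


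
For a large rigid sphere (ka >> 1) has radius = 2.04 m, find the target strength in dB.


TS = 10*log10(2.04^2 / 4) = 10*log10(1.0404) = 0.17

0.17 dB


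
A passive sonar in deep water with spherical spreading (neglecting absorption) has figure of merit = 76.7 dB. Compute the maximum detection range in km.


At max range FOM = TL, so 20*log10(R) = 76.7
R = 10^(76.7/20) = 6839.12 m = 6.84 km

6.84 km


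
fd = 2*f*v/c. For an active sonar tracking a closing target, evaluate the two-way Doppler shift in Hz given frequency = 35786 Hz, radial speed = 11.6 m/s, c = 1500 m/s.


fd = 2*f*v/c = 2 * 35786 * 11.6 / 1500 = 553.49

553.49 Hz


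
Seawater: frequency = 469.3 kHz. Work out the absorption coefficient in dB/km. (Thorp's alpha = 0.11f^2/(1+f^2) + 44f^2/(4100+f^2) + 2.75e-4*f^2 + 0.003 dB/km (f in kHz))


f^2 = 220242.49
alpha = 0.11*220242.49/(1+220242.49) + 44*220242.49/(4100+220242.49) + 2.75e-4*220242.49 + 0.003 = 103.876

103.876 dB/km


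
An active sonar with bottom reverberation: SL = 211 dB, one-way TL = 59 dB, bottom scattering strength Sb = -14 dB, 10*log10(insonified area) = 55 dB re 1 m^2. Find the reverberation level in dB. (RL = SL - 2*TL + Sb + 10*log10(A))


RL = SL - 2*TL + Sb + 10*log10(A) = 211 - 2*59 + (-14) + 55 = 134

134 dB


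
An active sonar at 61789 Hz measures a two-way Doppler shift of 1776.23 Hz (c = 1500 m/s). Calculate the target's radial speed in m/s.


From fd = 2*f*v/c, v = c*fd/(2*f) = 1500 * 1776.23 / (2*61789) = 21.56

21.56 m/s


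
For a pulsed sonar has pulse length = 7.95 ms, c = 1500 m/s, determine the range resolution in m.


dR = c*tau/2 = 1500 * 7.95e-3 / 2 = 5.9625

5.9625 m


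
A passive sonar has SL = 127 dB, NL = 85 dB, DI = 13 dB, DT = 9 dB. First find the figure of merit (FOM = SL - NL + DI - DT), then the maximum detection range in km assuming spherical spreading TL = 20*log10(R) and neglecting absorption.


Step 1: FOM = SL - NL + DI - DT = 127 - 85 + 13 - 9 = 46 dB
Step 2: at max range FOM = TL = 20*log10(R), so R = 10^(46/20) = 199.53 m = 0.2 km

0.2 km


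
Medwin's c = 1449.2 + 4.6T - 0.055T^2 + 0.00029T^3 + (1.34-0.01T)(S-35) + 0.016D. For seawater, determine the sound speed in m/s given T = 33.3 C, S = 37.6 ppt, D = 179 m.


1557.58 m/s


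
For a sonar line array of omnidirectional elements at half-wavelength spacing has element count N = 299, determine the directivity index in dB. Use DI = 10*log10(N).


24.76 dB


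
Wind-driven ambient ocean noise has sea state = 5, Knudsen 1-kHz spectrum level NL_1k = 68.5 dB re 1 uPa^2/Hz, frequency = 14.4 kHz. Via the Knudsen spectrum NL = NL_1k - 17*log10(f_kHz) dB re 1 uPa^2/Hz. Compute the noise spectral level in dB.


NL = NL_1k - 17*log10(f_kHz) = 68.5 - 17*log10(14.4) = 68.5 - (19.69) = 48.81

48.81 dB


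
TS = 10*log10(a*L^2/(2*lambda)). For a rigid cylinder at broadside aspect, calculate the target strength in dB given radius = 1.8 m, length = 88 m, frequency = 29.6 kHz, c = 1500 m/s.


lambda = 1500/29600 = 0.05068 m
TS = 10*log10(1.8*88^2/(2*0.05068)) = 51.38

51.38 dB


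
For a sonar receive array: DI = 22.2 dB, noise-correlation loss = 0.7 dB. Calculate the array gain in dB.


21.5 dB


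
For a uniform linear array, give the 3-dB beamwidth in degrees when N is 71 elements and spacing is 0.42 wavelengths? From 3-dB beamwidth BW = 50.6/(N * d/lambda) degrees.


BW = 50.6 / (71 * 0.42) = 50.6 / 29.82 = 1.7

1.7 deg


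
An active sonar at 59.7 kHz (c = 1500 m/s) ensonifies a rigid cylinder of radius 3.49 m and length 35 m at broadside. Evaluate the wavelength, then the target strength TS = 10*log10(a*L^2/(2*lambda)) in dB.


Step 1: lambda = c/f = 1500/59700 = 0.02513 m
Step 2: TS = 10*log10(a*L^2/(2*lambda)) = 10*log10(3.49*35^2/(2*0.02513)) = 49.3

49.3 dB


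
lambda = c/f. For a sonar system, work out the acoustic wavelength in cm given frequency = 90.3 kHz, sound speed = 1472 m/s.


lambda = c/f = 1472 / 90300 = 0.0163 m = 1.63 cm

1.63 cm


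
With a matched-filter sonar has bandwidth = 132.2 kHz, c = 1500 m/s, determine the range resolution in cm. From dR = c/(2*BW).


dR = c/(2*BW) = 1500 / (2 * 132.2e3) = 0.0057 m = 0.57 cm

0.57 cm


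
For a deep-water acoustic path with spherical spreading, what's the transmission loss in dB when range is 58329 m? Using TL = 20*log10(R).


TL = 20*log10(58329) = 95.32

95.32 dB


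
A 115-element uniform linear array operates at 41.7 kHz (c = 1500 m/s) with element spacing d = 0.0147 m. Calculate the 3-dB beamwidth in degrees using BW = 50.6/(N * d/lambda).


Step 1: lambda = 1500/41700 = 0.03597 m
Step 2: d/lambda = 0.0147/0.03597 = 0.4087
Step 3: BW = 50.6/(N * d/lambda) = 50.6/(115 * 0.4087) = 1.08

1.08 deg


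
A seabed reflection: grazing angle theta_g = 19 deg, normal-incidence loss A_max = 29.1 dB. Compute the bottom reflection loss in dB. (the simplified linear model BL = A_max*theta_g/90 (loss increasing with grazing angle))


6.14 dB


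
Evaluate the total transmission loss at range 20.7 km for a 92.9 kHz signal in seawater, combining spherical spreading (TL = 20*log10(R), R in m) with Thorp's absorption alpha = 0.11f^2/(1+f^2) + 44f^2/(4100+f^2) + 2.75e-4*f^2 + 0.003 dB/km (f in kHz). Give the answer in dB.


755.25 dB


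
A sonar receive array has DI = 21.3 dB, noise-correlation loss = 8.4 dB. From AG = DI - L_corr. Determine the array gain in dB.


AG = DI - L_corr = 21.3 - 8.4 = 12.9

12.9 dB


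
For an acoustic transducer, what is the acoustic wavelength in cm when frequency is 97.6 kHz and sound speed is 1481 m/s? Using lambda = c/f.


lambda = c/f = 1481 / 97600 = 0.0152 m = 1.52 cm

1.52 cm


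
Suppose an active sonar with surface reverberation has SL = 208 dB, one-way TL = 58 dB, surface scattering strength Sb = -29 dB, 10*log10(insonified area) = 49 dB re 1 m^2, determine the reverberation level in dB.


RL = SL - 2*TL + Sb + 10*log10(A) = 208 - 2*58 + (-29) + 49 = 112

112 dB


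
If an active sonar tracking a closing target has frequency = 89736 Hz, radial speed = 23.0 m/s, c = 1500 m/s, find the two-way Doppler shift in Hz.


fd = 2*f*v/c = 2 * 89736 * 23.0 / 1500 = 2751.9

2751.9 Hz


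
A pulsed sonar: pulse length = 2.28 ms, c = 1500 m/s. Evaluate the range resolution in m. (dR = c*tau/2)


dR = c*tau/2 = 1500 * 2.28e-3 / 2 = 1.71

1.71 m


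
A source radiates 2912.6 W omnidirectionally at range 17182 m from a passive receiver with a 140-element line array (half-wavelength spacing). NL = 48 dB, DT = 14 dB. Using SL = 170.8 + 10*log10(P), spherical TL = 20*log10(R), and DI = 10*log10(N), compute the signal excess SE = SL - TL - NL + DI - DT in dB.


Step 1: SL = 170.8 + 10*log10(2912.6) = 205.44 dB
Step 2: TL = 20*log10(17182) = 84.7 dB
Step 3: DI = 10*log10(140) = 21.46 dB
Step 4: SE = SL - TL - NL + DI - DT = 205.44 - 84.7 - 48 + 21.46 - 14 = 80.2

80.2 dB


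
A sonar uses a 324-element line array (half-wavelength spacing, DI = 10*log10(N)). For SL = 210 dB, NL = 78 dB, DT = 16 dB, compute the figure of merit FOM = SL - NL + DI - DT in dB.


Step 1: DI = 10*log10(324) = 25.11 dB
Step 2: FOM = SL - NL + DI - DT = 210 - 78 + 25.11 - 16 = 141.11

141.11 dB


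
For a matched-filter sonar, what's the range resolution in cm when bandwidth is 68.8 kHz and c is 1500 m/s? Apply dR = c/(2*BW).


dR = c/(2*BW) = 1500 / (2 * 68.8e3) = 0.0109 m = 1.09 cm

1.09 cm


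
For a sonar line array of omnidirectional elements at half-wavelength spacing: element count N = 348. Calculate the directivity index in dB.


25.42 dB


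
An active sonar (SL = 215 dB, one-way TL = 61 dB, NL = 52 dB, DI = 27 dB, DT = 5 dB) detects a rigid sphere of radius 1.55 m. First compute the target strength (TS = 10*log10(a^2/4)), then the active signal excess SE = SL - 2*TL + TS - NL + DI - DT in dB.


Step 1: TS = 10*log10(1.55^2/4) = -2.21 dB
Step 2: SE = SL - 2*TL + TS - NL + DI - DT = 215 - 2*61 + (-2.21) - 52 + 27 - 5 = 60.79

60.79 dB


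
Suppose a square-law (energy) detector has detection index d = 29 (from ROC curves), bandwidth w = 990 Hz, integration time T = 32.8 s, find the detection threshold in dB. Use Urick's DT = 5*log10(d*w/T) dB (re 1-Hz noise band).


DT = 5*log10(d*w/T) = 5*log10(29 * 990 / 32.8) = 5*log10(875.3) = 14.71

14.71 dB


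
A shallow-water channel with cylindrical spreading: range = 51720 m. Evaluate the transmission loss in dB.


TL = 10*log10(51720) = 47.14

47.14 dB


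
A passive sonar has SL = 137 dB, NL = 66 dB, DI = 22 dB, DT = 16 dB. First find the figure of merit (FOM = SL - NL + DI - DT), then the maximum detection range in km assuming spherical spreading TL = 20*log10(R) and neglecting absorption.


Step 1: FOM = SL - NL + DI - DT = 137 - 66 + 22 - 16 = 77 dB
Step 2: at max range FOM = TL = 20*log10(R), so R = 10^(77/20) = 7079.46 m = 7.08 km

7.08 km


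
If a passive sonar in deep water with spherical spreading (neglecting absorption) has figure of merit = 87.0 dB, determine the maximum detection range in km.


At max range FOM = TL, so 20*log10(R) = 87.0
R = 10^(87.0/20) = 22387.21 m = 22.39 km

22.39 km


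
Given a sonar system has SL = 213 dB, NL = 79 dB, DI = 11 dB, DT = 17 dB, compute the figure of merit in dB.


FOM = SL - NL + DI - DT = 213 - 79 + 11 - 17 = 128

128 dB


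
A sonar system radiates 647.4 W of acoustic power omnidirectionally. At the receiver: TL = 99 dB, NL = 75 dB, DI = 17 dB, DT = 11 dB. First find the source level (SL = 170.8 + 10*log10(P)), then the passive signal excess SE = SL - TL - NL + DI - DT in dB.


Step 1: SL = 170.8 + 10*log10(647.4) = 198.91 dB
Step 2: SE = SL - TL - NL + DI - DT = 198.91 - 99 - 75 + 17 - 11 = 30.91

30.91 dB


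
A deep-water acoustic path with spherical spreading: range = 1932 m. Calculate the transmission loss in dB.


TL = 20*log10(1932) = 65.72

65.72 dB


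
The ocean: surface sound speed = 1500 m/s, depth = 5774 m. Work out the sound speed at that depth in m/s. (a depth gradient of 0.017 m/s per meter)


c = 1500 + 0.017 * 5774 = 1598.158

1598.158 m/s


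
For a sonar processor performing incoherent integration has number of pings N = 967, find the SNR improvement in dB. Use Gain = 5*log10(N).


Gain = 5*log10(967) = 14.93

14.93 dB


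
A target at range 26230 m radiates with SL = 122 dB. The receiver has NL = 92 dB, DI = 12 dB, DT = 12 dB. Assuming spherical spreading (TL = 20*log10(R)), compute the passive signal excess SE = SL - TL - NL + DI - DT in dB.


-58.38 dB


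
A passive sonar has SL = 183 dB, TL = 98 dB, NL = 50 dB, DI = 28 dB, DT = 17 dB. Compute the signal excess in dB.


46 dB


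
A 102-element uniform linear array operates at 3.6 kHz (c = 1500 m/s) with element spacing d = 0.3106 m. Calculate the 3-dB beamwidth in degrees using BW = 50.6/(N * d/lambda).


Step 1: lambda = 1500/3600 = 0.41667 m
Step 2: d/lambda = 0.3106/0.41667 = 0.7454
Step 3: BW = 50.6/(N * d/lambda) = 50.6/(102 * 0.7454) = 0.67

0.67 deg


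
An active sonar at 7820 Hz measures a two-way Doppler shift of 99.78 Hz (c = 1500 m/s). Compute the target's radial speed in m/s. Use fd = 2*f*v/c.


9.57 m/s


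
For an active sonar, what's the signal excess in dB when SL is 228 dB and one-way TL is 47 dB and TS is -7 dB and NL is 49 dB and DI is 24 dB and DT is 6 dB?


SE = SL - 2*TL + TS - NL + DI - DT = 228 - 2*47 + (-7) - 49 + 24 - 6 = 96

96 dB


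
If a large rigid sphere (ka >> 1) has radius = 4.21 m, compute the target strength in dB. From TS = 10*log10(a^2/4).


TS = 10*log10(4.21^2 / 4) = 10*log10(4.431025) = 6.47

6.47 dB


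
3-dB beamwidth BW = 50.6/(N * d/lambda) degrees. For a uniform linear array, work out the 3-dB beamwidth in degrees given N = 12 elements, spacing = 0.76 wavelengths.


BW = 50.6 / (12 * 0.76) = 50.6 / 9.12 = 5.55

5.55 deg


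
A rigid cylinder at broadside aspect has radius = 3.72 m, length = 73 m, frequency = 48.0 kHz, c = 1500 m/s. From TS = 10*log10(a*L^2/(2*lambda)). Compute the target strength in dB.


55.01 dB


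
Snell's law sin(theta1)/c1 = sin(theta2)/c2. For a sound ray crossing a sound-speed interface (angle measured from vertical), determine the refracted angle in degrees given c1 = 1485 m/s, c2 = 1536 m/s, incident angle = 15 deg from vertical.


sin(theta2) = (c2/c1)*sin(theta1) = (1536/1485)*sin(15 deg) = 0.26771
theta2 = arcsin(0.26771) = 15.53

15.53 deg


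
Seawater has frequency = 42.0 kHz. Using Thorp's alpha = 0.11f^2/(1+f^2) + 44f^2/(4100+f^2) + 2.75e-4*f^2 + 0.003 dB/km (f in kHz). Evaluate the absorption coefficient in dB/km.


f^2 = 1764.0
alpha = 0.11*1764.0/(1+1764.0) + 44*1764.0/(4100+1764.0) + 2.75e-4*1764.0 + 0.003 = 13.834

13.834 dB/km


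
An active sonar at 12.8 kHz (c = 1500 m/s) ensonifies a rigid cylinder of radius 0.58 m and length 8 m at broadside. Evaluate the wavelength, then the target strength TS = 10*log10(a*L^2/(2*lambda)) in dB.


Step 1: lambda = c/f = 1500/12800 = 0.11719 m
Step 2: TS = 10*log10(a*L^2/(2*lambda)) = 10*log10(0.58*8^2/(2*0.11719)) = 22.0

22.0 dB


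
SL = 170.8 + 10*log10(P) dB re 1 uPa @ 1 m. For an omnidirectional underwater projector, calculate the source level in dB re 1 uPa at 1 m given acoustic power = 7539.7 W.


209.57 dB


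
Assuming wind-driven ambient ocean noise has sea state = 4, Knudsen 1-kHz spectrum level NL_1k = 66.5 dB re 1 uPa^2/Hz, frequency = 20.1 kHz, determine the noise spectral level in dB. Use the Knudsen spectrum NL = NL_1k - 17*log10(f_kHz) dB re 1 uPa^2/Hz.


NL = NL_1k - 17*log10(f_kHz) = 66.5 - 17*log10(20.1) = 66.5 - (22.15) = 44.35

44.35 dB


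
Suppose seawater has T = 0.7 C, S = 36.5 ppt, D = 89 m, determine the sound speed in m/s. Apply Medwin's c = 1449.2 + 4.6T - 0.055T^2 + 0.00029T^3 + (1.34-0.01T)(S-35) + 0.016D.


1455.82 m/s


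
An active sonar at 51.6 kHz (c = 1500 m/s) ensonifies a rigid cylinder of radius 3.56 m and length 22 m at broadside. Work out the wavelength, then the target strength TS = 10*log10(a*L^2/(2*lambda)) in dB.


Step 1: lambda = c/f = 1500/51600 = 0.02907 m
Step 2: TS = 10*log10(a*L^2/(2*lambda)) = 10*log10(3.56*22^2/(2*0.02907)) = 44.72

44.72 dB


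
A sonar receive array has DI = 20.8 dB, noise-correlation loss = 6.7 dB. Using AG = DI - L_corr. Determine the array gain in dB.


AG = DI - L_corr = 20.8 - 6.7 = 14.1

14.1 dB


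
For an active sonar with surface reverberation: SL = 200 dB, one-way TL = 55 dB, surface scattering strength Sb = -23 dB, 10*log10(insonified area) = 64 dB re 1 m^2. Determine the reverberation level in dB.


131 dB


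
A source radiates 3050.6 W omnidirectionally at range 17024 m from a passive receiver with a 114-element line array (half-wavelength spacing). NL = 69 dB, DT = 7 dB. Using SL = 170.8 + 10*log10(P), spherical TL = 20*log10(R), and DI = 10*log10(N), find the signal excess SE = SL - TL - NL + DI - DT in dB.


65.59 dB


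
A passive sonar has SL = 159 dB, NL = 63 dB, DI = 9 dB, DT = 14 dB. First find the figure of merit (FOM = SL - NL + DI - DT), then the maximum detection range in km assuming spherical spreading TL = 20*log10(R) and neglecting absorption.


Step 1: FOM = SL - NL + DI - DT = 159 - 63 + 9 - 14 = 91 dB
Step 2: at max range FOM = TL = 20*log10(R), so R = 10^(91/20) = 35481.34 m = 35.48 km

35.48 km


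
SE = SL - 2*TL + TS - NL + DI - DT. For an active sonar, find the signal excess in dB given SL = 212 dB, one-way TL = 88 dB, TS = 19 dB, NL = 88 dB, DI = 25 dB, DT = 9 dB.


SE = SL - 2*TL + TS - NL + DI - DT = 212 - 2*88 + (19) - 88 + 25 - 9 = -17

-17 dB


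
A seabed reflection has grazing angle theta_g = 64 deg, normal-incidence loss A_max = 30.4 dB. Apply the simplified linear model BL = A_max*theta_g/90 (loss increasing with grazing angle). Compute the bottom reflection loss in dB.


21.62 dB


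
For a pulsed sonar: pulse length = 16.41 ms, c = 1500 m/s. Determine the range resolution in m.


12.3075 m


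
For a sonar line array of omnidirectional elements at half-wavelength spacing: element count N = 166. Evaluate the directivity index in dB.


DI = 10*log10(166) = 22.2

22.2 dB


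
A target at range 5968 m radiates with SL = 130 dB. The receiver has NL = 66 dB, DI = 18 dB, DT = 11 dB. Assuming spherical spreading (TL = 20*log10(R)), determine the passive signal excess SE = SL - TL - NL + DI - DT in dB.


-4.52 dB


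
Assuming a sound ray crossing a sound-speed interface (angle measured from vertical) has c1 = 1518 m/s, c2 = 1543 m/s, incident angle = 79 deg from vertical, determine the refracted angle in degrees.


sin(theta2) = (c2/c1)*sin(theta1) = (1543/1518)*sin(79 deg) = 0.99779
theta2 = arcsin(0.99779) = 86.19

86.19 deg


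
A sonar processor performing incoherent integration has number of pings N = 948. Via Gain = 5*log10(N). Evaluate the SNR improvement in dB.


Gain = 5*log10(948) = 14.88

14.88 dB


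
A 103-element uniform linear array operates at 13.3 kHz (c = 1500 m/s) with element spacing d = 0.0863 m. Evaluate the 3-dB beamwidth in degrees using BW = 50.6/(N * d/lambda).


Step 1: lambda = 1500/13300 = 0.11278 m
Step 2: d/lambda = 0.0863/0.11278 = 0.7652
Step 3: BW = 50.6/(N * d/lambda) = 50.6/(103 * 0.7652) = 0.64

0.64 deg


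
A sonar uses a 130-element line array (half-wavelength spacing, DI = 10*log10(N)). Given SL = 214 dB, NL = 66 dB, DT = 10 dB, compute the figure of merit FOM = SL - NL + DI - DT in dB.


159.14 dB


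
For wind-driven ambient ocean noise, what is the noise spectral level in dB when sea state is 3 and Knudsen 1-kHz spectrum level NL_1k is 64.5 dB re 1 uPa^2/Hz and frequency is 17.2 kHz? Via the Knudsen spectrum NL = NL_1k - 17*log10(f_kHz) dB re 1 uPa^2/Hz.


NL = NL_1k - 17*log10(f_kHz) = 64.5 - 17*log10(17.2) = 64.5 - (21.0) = 43.5

43.5 dB


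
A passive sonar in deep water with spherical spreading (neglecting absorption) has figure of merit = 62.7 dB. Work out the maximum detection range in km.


At max range FOM = TL, so 20*log10(R) = 62.7
R = 10^(62.7/20) = 1364.58 m = 1.36 km

1.36 km


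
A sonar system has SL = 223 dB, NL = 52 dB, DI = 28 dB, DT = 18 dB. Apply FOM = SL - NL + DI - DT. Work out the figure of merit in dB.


FOM = SL - NL + DI - DT = 223 - 52 + 28 - 18 = 181

181 dB


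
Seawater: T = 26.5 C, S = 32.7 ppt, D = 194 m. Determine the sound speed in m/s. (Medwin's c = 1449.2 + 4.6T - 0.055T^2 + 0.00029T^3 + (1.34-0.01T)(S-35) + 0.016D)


1538.5 m/s


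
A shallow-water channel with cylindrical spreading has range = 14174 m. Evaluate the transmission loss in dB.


41.51 dB


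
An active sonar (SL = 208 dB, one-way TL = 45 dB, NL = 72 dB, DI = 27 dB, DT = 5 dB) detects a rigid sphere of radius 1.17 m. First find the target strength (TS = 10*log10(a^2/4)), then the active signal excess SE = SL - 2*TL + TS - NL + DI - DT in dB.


Step 1: TS = 10*log10(1.17^2/4) = -4.66 dB
Step 2: SE = SL - 2*TL + TS - NL + DI - DT = 208 - 2*45 + (-4.66) - 72 + 27 - 5 = 63.34

63.34 dB


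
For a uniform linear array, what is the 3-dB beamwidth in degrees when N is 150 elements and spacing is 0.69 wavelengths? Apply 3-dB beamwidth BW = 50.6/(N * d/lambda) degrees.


0.49 deg


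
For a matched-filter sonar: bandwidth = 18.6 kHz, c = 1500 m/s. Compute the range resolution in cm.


dR = c/(2*BW) = 1500 / (2 * 18.6e3) = 0.0403 m = 4.03 cm

4.03 cm


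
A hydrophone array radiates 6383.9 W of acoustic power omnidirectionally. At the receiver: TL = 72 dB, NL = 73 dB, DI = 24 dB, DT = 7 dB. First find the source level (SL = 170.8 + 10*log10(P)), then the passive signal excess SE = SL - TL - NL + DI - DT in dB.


Step 1: SL = 170.8 + 10*log10(6383.9) = 208.85 dB
Step 2: SE = SL - TL - NL + DI - DT = 208.85 - 72 - 73 + 24 - 7 = 80.85

80.85 dB


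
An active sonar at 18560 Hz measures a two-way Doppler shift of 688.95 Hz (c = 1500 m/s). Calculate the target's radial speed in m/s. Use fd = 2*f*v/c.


27.84 m/s


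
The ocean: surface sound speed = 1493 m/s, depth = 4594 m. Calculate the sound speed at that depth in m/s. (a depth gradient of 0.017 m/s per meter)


c = 1493 + 0.017 * 4594 = 1571.098

1571.098 m/s


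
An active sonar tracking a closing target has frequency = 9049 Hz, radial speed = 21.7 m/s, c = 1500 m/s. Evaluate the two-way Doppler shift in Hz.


fd = 2*f*v/c = 2 * 9049 * 21.7 / 1500 = 261.82

261.82 Hz


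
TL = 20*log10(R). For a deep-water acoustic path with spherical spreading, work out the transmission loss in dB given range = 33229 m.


90.43 dB


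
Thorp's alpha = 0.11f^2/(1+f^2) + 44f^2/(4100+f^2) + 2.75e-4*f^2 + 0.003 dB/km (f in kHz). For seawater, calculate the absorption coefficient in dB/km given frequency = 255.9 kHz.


f^2 = 65484.81
alpha = 0.11*65484.81/(1+65484.81) + 44*65484.81/(4100+65484.81) + 2.75e-4*65484.81 + 0.003 = 59.529

59.529 dB/km


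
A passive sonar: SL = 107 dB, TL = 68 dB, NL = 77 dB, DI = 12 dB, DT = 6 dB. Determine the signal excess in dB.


-32 dB


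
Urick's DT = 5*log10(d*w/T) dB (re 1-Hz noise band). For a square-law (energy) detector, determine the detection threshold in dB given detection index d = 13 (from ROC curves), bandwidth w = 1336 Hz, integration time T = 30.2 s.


DT = 5*log10(d*w/T) = 5*log10(13 * 1336 / 30.2) = 5*log10(575.1) = 13.8

13.8 dB


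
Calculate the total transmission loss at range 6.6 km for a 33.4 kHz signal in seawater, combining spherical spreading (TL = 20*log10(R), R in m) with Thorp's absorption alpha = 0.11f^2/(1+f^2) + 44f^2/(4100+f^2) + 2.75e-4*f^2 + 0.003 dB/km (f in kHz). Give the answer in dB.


141.27 dB


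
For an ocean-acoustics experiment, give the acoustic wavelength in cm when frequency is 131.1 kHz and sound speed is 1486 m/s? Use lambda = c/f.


lambda = c/f = 1486 / 131100 = 0.0113 m = 1.13 cm

1.13 cm


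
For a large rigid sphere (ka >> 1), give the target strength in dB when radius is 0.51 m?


TS = 10*log10(0.51^2 / 4) = 10*log10(0.065025) = -11.87

-11.87 dB


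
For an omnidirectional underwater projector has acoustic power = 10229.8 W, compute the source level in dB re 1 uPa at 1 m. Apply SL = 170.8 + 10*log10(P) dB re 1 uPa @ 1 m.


210.9 dB


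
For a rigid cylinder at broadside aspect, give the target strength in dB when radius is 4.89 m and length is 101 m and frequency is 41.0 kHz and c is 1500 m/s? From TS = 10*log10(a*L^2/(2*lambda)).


lambda = 1500/41000 = 0.03659 m
TS = 10*log10(4.89*101^2/(2*0.03659)) = 58.34

58.34 dB


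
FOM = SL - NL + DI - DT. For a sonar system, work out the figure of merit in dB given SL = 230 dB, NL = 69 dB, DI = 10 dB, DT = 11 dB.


FOM = SL - NL + DI - DT = 230 - 69 + 10 - 11 = 160

160 dB


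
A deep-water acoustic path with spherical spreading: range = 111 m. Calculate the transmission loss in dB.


TL = 20*log10(111) = 40.91

40.91 dB


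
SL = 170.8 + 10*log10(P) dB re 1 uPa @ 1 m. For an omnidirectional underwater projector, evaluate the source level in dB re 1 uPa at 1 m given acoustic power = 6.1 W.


SL = 170.8 + 10*log10(6.1) = 170.8 + 7.85 = 178.65

178.65 dB


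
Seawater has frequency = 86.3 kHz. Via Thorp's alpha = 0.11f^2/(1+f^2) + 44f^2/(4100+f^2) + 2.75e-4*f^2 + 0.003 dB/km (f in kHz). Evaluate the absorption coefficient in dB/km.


30.539 dB/km


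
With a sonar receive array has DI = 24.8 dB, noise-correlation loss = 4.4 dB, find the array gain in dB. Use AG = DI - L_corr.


AG = DI - L_corr = 24.8 - 4.4 = 20.4

20.4 dB


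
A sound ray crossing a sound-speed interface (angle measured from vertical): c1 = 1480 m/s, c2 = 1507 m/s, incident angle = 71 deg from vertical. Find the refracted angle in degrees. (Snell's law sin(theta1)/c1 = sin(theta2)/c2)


sin(theta2) = (c2/c1)*sin(theta1) = (1507/1480)*sin(71 deg) = 0.96277
theta2 = arcsin(0.96277) = 74.32

74.32 deg


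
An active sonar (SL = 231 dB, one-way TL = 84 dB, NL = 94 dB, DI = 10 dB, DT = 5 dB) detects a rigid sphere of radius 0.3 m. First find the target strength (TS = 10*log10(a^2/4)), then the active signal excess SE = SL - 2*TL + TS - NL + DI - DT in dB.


Step 1: TS = 10*log10(0.3^2/4) = -16.48 dB
Step 2: SE = SL - 2*TL + TS - NL + DI - DT = 231 - 2*84 + (-16.48) - 94 + 10 - 5 = -42.48

-42.48 dB


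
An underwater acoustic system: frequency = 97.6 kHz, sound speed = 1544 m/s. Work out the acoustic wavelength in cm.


lambda = c/f = 1544 / 97600 = 0.0158 m = 1.58 cm

1.58 cm


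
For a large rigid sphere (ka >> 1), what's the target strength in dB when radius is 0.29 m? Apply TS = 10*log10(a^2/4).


TS = 10*log10(0.29^2 / 4) = 10*log10(0.021025) = -16.77

-16.77 dB


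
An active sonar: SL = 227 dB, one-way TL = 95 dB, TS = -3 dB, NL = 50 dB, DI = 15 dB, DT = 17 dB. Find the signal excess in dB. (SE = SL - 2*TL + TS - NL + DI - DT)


SE = SL - 2*TL + TS - NL + DI - DT = 227 - 2*95 + (-3) - 50 + 15 - 17 = -18

-18 dB


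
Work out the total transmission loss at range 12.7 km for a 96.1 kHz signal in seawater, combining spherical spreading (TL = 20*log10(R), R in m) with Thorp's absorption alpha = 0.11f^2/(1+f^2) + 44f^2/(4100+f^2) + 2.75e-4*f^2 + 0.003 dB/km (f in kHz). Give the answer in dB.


502.76 dB
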